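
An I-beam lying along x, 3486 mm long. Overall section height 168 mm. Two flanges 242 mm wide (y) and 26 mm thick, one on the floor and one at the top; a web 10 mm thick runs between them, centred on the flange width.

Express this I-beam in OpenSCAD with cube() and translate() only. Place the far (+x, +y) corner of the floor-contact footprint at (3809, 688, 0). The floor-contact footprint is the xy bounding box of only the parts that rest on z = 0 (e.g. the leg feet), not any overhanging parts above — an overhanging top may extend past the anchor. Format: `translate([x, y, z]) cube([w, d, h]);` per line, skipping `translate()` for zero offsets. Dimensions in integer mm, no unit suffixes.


translate([323, 446, 0]) cube([3486, 242, 26]);
translate([323, 562, 26]) cube([3486, 10, 116]);
translate([323, 446, 142]) cube([3486, 242, 26]);


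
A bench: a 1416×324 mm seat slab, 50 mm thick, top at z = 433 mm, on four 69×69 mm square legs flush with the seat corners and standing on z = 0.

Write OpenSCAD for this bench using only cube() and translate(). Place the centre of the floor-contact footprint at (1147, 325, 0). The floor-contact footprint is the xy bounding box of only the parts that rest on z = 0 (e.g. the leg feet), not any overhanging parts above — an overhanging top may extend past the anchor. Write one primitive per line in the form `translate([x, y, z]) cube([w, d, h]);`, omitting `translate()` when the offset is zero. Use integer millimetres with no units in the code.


translate([439, 163, 383]) cube([1416, 324, 50]);
translate([439, 163, 0]) cube([69, 69, 383]);
translate([439, 418, 0]) cube([69, 69, 383]);
translate([1786, 163, 0]) cube([69, 69, 383]);
translate([1786, 418, 0]) cube([69, 69, 383]);


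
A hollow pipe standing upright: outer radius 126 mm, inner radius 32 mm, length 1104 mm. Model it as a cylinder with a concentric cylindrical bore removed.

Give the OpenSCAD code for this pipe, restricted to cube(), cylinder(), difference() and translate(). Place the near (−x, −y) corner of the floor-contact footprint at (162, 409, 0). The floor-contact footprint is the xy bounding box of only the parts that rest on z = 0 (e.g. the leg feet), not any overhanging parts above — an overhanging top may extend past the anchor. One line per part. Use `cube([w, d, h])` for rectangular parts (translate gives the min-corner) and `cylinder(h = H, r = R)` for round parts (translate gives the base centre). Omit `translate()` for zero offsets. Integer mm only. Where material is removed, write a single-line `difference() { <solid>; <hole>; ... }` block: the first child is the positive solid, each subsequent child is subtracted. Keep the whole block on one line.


difference() { translate([288, 535, 0]) cylinder(h = 1104, r = 126); translate([288, 535, 0]) cylinder(h = 1104, r = 32); }


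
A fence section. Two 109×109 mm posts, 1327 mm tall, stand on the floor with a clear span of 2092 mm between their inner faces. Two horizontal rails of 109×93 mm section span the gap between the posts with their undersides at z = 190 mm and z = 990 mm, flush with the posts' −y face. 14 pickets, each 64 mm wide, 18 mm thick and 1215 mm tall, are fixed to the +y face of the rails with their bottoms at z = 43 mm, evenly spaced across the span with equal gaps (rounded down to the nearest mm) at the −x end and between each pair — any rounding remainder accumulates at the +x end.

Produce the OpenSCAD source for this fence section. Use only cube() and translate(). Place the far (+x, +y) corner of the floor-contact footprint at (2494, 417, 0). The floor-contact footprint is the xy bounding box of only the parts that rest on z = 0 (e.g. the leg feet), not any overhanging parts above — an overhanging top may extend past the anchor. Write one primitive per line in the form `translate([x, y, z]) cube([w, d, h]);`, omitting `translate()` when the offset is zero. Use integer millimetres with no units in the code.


translate([184, 308, 0]) cube([109, 109, 1327]);
translate([2385, 308, 0]) cube([109, 109, 1327]);
translate([293, 308, 190]) cube([2092, 109, 93]);
translate([293, 308, 990]) cube([2092, 109, 93]);
translate([372, 417, 43]) cube([64, 18, 1215]);
translate([515, 417, 43]) cube([64, 18, 1215]);
translate([658, 417, 43]) cube([64, 18, 1215]);
translate([801, 417, 43]) cube([64, 18, 1215]);
translate([944, 417, 43]) cube([64, 18, 1215]);
translate([1087, 417, 43]) cube([64, 18, 1215]);
translate([1230, 417, 43]) cube([64, 18, 1215]);
translate([1373, 417, 43]) cube([64, 18, 1215]);
translate([1516, 417, 43]) cube([64, 18, 1215]);
translate([1659, 417, 43]) cube([64, 18, 1215]);
translate([1802, 417, 43]) cube([64, 18, 1215]);
translate([1945, 417, 43]) cube([64, 18, 1215]);
translate([2088, 417, 43]) cube([64, 18, 1215]);
translate([2231, 417, 43]) cube([64, 18, 1215]);


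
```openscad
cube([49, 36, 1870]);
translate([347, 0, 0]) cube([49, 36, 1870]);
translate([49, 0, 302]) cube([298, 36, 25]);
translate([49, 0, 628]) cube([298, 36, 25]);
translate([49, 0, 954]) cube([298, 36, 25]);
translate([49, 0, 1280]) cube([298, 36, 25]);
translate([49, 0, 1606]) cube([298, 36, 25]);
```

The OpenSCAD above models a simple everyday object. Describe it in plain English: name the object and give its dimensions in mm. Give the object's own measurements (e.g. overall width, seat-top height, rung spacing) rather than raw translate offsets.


A straight ladder. Two 49×36 mm vertical rails, 1870 mm tall, stand 396 mm apart (outside-to-outside) with their front faces coplanar on the −y side. 5 rungs, each 36 mm deep and 25 mm tall, span between the inner faces of the rails, front faces flush with the rails. The lowest rung's underside is at z = 302 mm and rungs are spaced 326 mm apart (underside to underside).


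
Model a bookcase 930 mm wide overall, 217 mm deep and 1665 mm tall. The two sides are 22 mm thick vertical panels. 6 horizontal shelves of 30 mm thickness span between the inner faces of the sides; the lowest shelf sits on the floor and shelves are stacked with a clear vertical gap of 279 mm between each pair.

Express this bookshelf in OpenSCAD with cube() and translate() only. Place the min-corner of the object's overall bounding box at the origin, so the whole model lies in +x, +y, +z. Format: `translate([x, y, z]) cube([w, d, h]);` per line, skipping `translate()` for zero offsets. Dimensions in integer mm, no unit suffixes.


cube([22, 217, 1665]);
translate([908, 0, 0]) cube([22, 217, 1665]);
translate([22, 0, 0]) cube([886, 217, 30]);
translate([22, 0, 309]) cube([886, 217, 30]);
translate([22, 0, 618]) cube([886, 217, 30]);
translate([22, 0, 927]) cube([886, 217, 30]);
translate([22, 0, 1236]) cube([886, 217, 30]);
translate([22, 0, 1545]) cube([886, 217, 30]);


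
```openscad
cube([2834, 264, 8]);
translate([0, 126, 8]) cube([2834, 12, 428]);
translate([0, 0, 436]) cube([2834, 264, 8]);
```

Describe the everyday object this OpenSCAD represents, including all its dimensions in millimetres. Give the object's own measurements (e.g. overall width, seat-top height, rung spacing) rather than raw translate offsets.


An I-beam lying along x, 2834 mm long. Overall section height 444 mm. Two flanges 264 mm wide (y) and 8 mm thick, one on the floor and one at the top; a web 12 mm thick runs between them, centred on the flange width.


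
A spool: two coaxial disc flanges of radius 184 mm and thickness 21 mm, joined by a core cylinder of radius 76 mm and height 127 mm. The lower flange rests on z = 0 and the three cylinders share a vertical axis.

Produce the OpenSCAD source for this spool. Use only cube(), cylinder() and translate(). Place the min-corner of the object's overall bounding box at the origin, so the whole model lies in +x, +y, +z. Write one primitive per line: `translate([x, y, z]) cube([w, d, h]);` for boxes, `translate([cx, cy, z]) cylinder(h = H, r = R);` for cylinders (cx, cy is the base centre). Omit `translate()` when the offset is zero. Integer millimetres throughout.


translate([184, 184, 0]) cylinder(h = 21, r = 184);
translate([184, 184, 21]) cylinder(h = 127, r = 76);
translate([184, 184, 148]) cylinder(h = 21, r = 184);


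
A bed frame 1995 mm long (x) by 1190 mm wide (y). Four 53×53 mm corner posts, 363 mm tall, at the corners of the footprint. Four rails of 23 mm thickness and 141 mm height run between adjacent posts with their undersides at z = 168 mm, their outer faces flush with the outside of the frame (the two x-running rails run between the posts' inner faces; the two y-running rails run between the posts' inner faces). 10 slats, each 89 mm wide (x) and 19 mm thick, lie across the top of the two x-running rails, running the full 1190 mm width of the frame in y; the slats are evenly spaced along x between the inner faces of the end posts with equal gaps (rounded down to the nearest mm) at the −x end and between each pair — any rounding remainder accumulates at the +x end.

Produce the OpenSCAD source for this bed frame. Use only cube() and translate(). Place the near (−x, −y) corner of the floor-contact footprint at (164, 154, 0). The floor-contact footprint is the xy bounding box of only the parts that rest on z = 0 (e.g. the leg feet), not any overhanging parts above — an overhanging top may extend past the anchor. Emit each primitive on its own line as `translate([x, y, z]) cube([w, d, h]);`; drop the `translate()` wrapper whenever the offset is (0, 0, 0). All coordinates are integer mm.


translate([164, 154, 0]) cube([53, 53, 363]);
translate([164, 1291, 0]) cube([53, 53, 363]);
translate([2106, 154, 0]) cube([53, 53, 363]);
translate([2106, 1291, 0]) cube([53, 53, 363]);
translate([217, 154, 168]) cube([1889, 23, 141]);
translate([217, 1321, 168]) cube([1889, 23, 141]);
translate([164, 207, 168]) cube([23, 1084, 141]);
translate([2136, 207, 168]) cube([23, 1084, 141]);
translate([307, 154, 309]) cube([89, 1190, 19]);
translate([486, 154, 309]) cube([89, 1190, 19]);
translate([665, 154, 309]) cube([89, 1190, 19]);
translate([844, 154, 309]) cube([89, 1190, 19]);
translate([1023, 154, 309]) cube([89, 1190, 19]);
translate([1202, 154, 309]) cube([89, 1190, 19]);
translate([1381, 154, 309]) cube([89, 1190, 19]);
translate([1560, 154, 309]) cube([89, 1190, 19]);
translate([1739, 154, 309]) cube([89, 1190, 19]);
translate([1918, 154, 309]) cube([89, 1190, 19]);


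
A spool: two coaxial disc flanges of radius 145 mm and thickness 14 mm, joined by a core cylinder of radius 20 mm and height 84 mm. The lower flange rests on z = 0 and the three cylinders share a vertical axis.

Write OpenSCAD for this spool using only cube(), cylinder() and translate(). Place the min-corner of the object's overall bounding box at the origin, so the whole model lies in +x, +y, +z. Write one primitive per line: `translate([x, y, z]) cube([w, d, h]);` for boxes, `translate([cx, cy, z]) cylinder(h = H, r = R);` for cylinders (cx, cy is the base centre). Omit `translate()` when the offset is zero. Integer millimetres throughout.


translate([145, 145, 0]) cylinder(h = 14, r = 145);
translate([145, 145, 14]) cylinder(h = 84, r = 20);
translate([145, 145, 98]) cylinder(h = 14, r = 145);


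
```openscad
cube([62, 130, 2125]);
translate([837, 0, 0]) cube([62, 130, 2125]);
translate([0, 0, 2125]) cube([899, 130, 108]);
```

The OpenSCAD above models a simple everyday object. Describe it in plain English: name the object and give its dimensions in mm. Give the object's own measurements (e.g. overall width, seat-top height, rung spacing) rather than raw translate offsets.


A door frame. The clear opening is 775 mm wide and 2125 mm high. Two 62 mm wide jambs, 130 mm deep, stand either side of the opening from the floor to the top of the opening. A 108 mm thick head sits across the top of both jambs, spanning the full outside width of the frame.


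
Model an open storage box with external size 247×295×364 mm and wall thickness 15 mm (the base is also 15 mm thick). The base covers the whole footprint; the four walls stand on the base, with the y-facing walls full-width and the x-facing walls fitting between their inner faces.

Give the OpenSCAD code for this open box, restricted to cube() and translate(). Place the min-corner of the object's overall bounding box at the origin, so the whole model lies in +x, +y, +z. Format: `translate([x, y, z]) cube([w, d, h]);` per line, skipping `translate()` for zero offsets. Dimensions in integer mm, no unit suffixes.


cube([247, 295, 15]);
translate([0, 0, 15]) cube([247, 15, 349]);
translate([0, 280, 15]) cube([247, 15, 349]);
translate([0, 15, 15]) cube([15, 265, 349]);
translate([232, 15, 15]) cube([15, 265, 349]);


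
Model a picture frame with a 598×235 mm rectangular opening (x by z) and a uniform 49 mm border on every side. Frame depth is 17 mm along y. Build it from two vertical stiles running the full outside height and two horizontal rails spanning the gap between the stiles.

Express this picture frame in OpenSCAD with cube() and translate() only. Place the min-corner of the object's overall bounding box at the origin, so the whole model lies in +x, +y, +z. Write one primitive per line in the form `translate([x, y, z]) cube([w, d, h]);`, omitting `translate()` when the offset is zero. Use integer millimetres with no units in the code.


cube([49, 17, 333]);
translate([647, 0, 0]) cube([49, 17, 333]);
translate([49, 0, 0]) cube([598, 17, 49]);
translate([49, 0, 284]) cube([598, 17, 49]);


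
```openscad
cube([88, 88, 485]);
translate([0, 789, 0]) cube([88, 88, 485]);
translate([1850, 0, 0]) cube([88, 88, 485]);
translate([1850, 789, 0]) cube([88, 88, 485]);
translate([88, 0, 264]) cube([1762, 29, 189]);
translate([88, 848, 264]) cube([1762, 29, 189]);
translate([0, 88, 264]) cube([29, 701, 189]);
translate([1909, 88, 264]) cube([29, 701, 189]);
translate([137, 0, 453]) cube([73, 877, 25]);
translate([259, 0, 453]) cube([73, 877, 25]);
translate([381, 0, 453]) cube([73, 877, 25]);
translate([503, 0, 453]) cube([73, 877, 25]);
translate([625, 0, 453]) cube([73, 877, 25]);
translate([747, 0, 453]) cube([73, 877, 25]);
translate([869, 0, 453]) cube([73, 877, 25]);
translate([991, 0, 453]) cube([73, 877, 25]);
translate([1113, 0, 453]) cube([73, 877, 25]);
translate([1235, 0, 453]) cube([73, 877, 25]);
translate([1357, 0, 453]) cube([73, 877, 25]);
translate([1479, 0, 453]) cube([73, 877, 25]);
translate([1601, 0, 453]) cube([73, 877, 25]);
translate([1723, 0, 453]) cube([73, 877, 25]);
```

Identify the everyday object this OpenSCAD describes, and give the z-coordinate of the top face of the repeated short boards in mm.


A bed frame. The slat-top height is 478 mm.

Four posts, four rails, and a row of slats — a bed frame. Slats sit on the rails at z = 264 + 189 = 453; with slat thickness 25, the top is 478 mm.


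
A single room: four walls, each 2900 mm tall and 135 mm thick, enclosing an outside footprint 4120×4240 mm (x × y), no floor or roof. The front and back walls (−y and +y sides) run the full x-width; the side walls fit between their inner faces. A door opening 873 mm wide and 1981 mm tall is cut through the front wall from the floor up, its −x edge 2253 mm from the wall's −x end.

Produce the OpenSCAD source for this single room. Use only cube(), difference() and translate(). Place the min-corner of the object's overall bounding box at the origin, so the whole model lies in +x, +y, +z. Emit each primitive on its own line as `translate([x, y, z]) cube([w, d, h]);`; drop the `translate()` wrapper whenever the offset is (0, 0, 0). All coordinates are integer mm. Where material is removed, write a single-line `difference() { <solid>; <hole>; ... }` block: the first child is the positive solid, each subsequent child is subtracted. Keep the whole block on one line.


difference() { cube([4120, 135, 2900]); translate([2253, 0, 0]) cube([873, 135, 1981]); }
translate([0, 4105, 0]) cube([4120, 135, 2900]);
translate([0, 135, 0]) cube([135, 3970, 2900]);
translate([3985, 135, 0]) cube([135, 3970, 2900]);


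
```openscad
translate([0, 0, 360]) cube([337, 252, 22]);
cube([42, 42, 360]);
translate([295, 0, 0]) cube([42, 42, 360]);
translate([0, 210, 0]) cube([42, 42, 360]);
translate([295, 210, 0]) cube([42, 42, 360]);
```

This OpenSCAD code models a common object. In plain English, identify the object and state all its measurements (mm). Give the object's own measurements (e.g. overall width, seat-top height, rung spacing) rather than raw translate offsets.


A simple wooden stool: a rectangular seat 337 mm (x) by 252 mm (y), 22 mm thick, top face at z = 382 mm, on four square legs, each 42×42 mm in cross-section. The legs rest on z = 0, each flush with a corner of the seat.


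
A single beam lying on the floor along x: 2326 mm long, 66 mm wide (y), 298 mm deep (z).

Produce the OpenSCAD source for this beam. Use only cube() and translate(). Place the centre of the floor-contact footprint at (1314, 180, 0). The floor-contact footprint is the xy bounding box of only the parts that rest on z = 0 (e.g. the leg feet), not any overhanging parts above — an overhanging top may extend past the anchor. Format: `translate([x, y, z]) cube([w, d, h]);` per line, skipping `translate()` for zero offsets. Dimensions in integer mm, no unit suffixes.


translate([151, 147, 0]) cube([2326, 66, 298]);


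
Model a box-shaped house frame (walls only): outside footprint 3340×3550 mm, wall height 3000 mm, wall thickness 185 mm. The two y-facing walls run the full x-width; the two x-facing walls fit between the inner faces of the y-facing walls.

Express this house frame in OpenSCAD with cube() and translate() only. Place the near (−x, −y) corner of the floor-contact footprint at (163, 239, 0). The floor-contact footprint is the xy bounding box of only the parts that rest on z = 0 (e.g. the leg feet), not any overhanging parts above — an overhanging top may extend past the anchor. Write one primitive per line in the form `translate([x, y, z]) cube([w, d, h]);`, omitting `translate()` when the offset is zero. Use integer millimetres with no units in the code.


translate([163, 239, 0]) cube([3340, 185, 3000]);
translate([163, 3604, 0]) cube([3340, 185, 3000]);
translate([163, 424, 0]) cube([185, 3180, 3000]);
translate([3318, 424, 0]) cube([185, 3180, 3000]);


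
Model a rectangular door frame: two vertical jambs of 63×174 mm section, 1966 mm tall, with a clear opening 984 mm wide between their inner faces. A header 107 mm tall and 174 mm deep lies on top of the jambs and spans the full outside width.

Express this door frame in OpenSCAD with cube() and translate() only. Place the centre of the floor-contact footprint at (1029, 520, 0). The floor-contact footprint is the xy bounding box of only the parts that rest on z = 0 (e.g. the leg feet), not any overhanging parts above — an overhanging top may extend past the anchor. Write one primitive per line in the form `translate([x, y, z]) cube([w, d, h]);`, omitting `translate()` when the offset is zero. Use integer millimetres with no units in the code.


translate([474, 433, 0]) cube([63, 174, 1966]);
translate([1521, 433, 0]) cube([63, 174, 1966]);
translate([474, 433, 1966]) cube([1110, 174, 107]);


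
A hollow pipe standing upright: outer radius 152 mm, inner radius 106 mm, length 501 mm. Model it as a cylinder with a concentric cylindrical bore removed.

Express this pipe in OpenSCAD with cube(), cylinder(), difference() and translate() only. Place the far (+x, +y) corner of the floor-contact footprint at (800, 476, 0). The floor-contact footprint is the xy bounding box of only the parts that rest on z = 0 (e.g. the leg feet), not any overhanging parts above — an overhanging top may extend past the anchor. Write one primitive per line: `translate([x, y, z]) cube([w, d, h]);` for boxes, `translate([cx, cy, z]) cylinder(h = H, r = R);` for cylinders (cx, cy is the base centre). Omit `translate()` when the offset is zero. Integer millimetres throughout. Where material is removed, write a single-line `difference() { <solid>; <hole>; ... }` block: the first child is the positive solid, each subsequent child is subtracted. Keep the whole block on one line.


difference() { translate([648, 324, 0]) cylinder(h = 501, r = 152); translate([648, 324, 0]) cylinder(h = 501, r = 106); }


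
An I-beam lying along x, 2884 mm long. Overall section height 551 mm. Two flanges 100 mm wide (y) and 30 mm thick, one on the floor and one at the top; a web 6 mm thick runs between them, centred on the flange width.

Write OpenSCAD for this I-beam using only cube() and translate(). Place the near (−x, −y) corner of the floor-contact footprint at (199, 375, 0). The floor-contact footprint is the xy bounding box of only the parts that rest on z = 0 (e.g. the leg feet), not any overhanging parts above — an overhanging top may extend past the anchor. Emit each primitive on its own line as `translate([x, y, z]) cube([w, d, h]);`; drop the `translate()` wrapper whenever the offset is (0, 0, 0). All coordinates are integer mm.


translate([199, 375, 0]) cube([2884, 100, 30]);
translate([199, 422, 30]) cube([2884, 6, 491]);
translate([199, 375, 521]) cube([2884, 100, 30]);


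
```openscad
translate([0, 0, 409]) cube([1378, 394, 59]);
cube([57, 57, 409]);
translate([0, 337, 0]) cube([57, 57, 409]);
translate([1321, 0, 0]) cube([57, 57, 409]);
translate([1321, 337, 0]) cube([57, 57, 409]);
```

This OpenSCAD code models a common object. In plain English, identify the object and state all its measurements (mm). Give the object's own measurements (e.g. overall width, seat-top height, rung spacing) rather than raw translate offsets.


A long wooden bench with a 1378 mm (x) × 394 mm (y) seat, 59 mm thick, its top surface 468 mm above the floor. Four 57 mm square legs at the seat corners, flush with the edges, run from z = 0 to the seat underside.


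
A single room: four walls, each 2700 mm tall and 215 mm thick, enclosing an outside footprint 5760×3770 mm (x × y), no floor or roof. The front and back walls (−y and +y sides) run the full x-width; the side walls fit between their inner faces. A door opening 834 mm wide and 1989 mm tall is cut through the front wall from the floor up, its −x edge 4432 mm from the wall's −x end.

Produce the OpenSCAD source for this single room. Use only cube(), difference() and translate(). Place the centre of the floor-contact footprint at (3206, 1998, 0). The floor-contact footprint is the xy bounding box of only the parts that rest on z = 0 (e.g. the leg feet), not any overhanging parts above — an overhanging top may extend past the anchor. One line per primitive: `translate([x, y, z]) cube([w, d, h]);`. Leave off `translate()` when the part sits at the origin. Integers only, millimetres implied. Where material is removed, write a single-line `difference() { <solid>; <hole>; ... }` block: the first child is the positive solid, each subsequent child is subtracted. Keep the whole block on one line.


difference() { translate([326, 113, 0]) cube([5760, 215, 2700]); translate([4758, 113, 0]) cube([834, 215, 1989]); }
translate([326, 3668, 0]) cube([5760, 215, 2700]);
translate([326, 328, 0]) cube([215, 3340, 2700]);
translate([5871, 328, 0]) cube([215, 3340, 2700]);


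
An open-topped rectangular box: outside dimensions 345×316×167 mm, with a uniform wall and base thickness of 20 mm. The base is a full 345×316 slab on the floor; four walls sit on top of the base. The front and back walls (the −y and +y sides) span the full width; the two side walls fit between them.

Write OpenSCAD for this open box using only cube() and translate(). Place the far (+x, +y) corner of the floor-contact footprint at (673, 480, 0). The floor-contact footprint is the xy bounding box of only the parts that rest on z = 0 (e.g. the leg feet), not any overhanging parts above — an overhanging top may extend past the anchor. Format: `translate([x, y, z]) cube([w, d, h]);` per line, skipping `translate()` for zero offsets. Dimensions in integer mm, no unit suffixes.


translate([328, 164, 0]) cube([345, 316, 20]);
translate([328, 164, 20]) cube([345, 20, 147]);
translate([328, 460, 20]) cube([345, 20, 147]);
translate([328, 184, 20]) cube([20, 276, 147]);
translate([653, 184, 20]) cube([20, 276, 147]);


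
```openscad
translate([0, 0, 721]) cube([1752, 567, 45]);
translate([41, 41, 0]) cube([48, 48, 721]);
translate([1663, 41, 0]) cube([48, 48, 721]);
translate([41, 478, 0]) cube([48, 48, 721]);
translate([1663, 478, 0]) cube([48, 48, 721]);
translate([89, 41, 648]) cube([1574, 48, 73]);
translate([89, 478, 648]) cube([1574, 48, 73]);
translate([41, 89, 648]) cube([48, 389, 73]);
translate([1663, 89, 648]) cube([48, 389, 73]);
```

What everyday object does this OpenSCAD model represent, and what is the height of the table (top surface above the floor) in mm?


A table. The table height is 766 mm.

A 1752×567×45 slab sits at z = 721 on four 48 mm square posts — a table. The top surface is at 721 + 45 = 766 mm.


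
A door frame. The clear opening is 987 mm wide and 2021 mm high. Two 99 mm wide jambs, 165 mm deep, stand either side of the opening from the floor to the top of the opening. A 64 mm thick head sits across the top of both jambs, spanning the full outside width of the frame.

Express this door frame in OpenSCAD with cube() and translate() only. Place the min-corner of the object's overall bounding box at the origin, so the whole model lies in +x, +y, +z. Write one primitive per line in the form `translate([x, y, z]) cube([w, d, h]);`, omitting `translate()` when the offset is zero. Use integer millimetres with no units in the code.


cube([99, 165, 2021]);
translate([1086, 0, 0]) cube([99, 165, 2021]);
translate([0, 0, 2021]) cube([1185, 165, 64]);


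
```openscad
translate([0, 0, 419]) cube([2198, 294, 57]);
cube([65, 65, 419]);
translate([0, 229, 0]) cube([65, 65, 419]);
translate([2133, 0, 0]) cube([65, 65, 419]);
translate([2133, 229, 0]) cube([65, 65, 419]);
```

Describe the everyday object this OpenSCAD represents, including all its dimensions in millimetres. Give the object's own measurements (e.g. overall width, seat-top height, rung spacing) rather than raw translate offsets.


A long wooden bench with a 2198 mm (x) × 294 mm (y) seat, 57 mm thick, its top surface 476 mm above the floor. Four 65 mm square legs at the seat corners, flush with the edges, run from z = 0 to the seat underside.


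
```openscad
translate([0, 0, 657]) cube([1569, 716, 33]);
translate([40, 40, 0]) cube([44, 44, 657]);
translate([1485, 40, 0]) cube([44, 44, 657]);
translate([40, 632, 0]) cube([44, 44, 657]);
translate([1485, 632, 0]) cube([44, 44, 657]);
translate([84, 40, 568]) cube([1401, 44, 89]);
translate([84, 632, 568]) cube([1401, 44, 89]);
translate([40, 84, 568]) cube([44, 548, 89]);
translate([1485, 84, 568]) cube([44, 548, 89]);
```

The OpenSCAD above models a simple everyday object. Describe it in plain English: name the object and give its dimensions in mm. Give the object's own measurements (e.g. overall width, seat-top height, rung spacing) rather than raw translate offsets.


A table: top 1569 mm (x) × 716 mm (y), 33 mm thick, upper face at z = 690 mm, on four 44×44 mm square legs, each inset 40 mm from the nearest pair of top edges from z = 0 to the bottom of the top. Four apron rails, 44 mm thick and 89 mm tall, run between adjacent legs with their top edges flush with the underside of the top and their outer faces flush with the legs' outer faces.


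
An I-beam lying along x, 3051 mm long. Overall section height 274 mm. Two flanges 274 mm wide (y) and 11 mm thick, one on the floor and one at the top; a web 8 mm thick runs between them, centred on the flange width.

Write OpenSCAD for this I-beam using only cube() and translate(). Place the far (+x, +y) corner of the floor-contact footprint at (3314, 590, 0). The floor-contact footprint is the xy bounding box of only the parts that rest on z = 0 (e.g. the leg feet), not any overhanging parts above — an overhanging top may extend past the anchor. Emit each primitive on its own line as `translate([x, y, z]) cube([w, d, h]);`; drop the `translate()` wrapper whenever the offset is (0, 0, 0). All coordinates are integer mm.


translate([263, 316, 0]) cube([3051, 274, 11]);
translate([263, 449, 11]) cube([3051, 8, 252]);
translate([263, 316, 263]) cube([3051, 274, 11]);


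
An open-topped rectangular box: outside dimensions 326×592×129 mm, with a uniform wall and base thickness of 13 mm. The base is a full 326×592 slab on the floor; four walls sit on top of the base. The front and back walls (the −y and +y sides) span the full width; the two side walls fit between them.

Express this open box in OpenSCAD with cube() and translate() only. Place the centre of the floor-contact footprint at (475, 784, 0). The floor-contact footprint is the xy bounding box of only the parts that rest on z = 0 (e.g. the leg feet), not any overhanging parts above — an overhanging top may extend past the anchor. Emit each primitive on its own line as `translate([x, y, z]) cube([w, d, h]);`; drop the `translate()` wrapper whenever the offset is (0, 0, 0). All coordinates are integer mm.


translate([312, 488, 0]) cube([326, 592, 13]);
translate([312, 488, 13]) cube([326, 13, 116]);
translate([312, 1067, 13]) cube([326, 13, 116]);
translate([312, 501, 13]) cube([13, 566, 116]);
translate([625, 501, 13]) cube([13, 566, 116]);


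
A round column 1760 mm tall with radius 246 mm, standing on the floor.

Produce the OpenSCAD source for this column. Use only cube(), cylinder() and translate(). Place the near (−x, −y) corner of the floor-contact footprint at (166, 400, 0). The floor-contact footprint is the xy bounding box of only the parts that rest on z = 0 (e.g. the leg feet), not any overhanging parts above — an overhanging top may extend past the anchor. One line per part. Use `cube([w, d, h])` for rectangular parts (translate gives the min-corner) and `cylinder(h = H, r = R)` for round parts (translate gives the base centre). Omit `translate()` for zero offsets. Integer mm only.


translate([412, 646, 0]) cylinder(h = 1760, r = 246);


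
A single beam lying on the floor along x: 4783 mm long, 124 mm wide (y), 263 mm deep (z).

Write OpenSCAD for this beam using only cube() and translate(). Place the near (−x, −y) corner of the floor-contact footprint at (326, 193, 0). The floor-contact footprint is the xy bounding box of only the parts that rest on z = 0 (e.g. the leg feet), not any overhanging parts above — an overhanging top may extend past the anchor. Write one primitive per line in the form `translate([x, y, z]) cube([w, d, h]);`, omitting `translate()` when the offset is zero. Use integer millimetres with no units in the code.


translate([326, 193, 0]) cube([4783, 124, 263]);


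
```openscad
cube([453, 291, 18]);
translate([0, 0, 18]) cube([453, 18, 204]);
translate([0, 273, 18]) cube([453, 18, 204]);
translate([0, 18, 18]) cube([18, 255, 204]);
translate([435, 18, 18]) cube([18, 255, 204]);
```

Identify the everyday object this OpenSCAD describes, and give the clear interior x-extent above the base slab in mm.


An open box. The internal width is 417 mm.

A 453×291 base slab with four walls standing on it — an open box. The base is 453 mm wide and the walls are 18 mm thick, so the internal width is 453 − 2 × 18 = 417 mm.


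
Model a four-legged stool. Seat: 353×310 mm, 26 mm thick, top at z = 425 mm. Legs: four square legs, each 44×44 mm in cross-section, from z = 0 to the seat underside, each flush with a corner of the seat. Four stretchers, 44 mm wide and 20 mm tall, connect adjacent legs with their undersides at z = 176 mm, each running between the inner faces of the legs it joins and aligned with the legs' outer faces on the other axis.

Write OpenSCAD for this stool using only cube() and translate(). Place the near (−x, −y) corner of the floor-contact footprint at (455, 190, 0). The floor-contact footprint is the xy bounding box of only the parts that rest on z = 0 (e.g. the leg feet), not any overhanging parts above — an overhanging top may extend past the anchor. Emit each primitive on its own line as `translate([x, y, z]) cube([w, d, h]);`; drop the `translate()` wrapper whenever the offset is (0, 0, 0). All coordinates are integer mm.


translate([455, 190, 399]) cube([353, 310, 26]);
translate([455, 190, 0]) cube([44, 44, 399]);
translate([764, 190, 0]) cube([44, 44, 399]);
translate([455, 456, 0]) cube([44, 44, 399]);
translate([764, 456, 0]) cube([44, 44, 399]);
translate([499, 190, 176]) cube([265, 44, 20]);
translate([499, 456, 176]) cube([265, 44, 20]);
translate([455, 234, 176]) cube([44, 222, 20]);
translate([764, 234, 176]) cube([44, 222, 20]);


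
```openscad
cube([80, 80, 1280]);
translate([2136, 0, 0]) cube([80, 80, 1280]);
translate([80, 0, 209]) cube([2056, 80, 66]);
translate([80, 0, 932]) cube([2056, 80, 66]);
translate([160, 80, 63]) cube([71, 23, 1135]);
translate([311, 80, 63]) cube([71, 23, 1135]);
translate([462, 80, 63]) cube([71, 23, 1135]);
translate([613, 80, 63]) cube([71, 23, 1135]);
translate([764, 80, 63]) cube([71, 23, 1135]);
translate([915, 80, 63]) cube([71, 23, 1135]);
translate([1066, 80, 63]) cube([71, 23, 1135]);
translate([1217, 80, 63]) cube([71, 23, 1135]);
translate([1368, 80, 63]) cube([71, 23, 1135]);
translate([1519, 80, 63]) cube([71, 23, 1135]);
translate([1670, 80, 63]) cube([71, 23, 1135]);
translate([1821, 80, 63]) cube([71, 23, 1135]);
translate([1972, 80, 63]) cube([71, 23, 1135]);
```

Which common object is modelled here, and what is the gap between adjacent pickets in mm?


A fence section. The picket gap is 80 mm.

Two posts, two rails, 13 pickets — a fence section. Span 2056 mm holds 13 pickets of 71 mm with 14 equal gaps: ⌊(2056 − 13·71) / 14⌋ = 80 mm.


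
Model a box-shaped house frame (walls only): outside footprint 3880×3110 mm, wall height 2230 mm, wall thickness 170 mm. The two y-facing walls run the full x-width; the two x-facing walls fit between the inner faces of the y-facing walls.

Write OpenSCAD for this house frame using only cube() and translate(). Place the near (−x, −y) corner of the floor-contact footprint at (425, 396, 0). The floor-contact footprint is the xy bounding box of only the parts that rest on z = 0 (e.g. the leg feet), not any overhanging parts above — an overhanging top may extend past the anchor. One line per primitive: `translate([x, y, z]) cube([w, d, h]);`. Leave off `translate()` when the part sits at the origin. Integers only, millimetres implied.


translate([425, 396, 0]) cube([3880, 170, 2230]);
translate([425, 3336, 0]) cube([3880, 170, 2230]);
translate([425, 566, 0]) cube([170, 2770, 2230]);
translate([4135, 566, 0]) cube([170, 2770, 2230]);


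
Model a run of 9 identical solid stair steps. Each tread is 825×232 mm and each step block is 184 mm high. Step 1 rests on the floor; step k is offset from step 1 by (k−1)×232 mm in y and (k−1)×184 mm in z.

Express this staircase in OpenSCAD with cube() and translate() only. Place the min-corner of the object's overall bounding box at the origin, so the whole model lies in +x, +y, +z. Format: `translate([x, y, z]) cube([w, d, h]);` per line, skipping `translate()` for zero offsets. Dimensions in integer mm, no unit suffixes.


cube([825, 232, 184]);
translate([0, 232, 184]) cube([825, 232, 184]);
translate([0, 464, 368]) cube([825, 232, 184]);
translate([0, 696, 552]) cube([825, 232, 184]);
translate([0, 928, 736]) cube([825, 232, 184]);
translate([0, 1160, 920]) cube([825, 232, 184]);
translate([0, 1392, 1104]) cube([825, 232, 184]);
translate([0, 1624, 1288]) cube([825, 232, 184]);
translate([0, 1856, 1472]) cube([825, 232, 184]);


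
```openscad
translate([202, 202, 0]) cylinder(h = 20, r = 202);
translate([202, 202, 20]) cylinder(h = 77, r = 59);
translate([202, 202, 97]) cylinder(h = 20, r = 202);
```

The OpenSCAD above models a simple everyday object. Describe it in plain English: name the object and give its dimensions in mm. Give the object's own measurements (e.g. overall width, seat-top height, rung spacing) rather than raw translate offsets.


A spool: two coaxial disc flanges of radius 202 mm and thickness 20 mm, joined by a core cylinder of radius 59 mm and height 77 mm. The lower flange rests on z = 0 and the three cylinders share a vertical axis.


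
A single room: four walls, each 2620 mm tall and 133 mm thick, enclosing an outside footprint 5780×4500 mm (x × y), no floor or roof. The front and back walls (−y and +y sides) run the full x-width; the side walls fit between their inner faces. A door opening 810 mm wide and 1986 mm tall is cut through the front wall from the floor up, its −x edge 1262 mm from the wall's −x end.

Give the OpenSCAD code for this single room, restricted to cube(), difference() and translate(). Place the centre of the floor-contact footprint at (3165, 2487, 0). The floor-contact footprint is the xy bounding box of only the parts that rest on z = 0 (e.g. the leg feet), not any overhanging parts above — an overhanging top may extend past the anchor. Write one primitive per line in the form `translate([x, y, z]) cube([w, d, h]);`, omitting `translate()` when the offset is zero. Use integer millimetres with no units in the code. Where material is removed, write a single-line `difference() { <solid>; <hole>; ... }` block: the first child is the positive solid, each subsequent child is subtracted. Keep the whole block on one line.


difference() { translate([275, 237, 0]) cube([5780, 133, 2620]); translate([1537, 237, 0]) cube([810, 133, 1986]); }
translate([275, 4604, 0]) cube([5780, 133, 2620]);
translate([275, 370, 0]) cube([133, 4234, 2620]);
translate([5922, 370, 0]) cube([133, 4234, 2620]);


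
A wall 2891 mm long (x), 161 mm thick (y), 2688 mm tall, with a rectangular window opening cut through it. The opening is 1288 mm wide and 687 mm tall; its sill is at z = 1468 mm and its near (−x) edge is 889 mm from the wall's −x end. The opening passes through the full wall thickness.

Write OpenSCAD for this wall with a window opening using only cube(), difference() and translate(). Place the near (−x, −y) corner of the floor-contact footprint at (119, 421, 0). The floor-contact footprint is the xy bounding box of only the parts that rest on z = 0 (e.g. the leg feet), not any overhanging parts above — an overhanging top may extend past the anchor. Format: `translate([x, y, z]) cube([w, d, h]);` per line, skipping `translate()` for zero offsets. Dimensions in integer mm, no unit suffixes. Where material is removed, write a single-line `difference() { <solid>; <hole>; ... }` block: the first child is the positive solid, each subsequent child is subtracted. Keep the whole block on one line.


difference() { translate([119, 421, 0]) cube([2891, 161, 2688]); translate([1008, 421, 1468]) cube([1288, 161, 687]); }


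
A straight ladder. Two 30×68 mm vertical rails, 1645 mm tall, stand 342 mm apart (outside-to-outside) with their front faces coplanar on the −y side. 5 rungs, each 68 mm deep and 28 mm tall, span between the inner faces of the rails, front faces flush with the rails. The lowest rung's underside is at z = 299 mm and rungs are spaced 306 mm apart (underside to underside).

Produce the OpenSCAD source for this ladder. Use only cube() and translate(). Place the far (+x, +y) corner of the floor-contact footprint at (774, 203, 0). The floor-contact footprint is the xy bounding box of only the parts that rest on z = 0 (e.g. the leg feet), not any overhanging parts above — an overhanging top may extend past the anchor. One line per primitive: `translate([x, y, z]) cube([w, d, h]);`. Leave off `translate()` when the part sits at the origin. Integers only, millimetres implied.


translate([432, 135, 0]) cube([30, 68, 1645]);
translate([744, 135, 0]) cube([30, 68, 1645]);
translate([462, 135, 299]) cube([282, 68, 28]);
translate([462, 135, 605]) cube([282, 68, 28]);
translate([462, 135, 911]) cube([282, 68, 28]);
translate([462, 135, 1217]) cube([282, 68, 28]);
translate([462, 135, 1523]) cube([282, 68, 28]);


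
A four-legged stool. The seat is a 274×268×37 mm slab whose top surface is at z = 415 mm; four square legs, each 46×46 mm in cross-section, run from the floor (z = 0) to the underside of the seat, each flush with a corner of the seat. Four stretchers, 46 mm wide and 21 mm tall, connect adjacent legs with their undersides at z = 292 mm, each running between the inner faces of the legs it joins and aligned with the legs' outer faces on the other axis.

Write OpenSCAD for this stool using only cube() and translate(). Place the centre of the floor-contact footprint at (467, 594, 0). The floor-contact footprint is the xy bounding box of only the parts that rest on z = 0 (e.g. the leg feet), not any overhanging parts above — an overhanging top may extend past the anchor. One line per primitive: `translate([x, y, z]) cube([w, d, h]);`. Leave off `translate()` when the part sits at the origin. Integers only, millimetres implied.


// leg_h = 415 - 37 = 378
// stretcher span = 274 - 2*46 = 182
translate([330, 460, 378]) cube([274, 268, 37]);
translate([330, 460, 0]) cube([46, 46, 378]);
translate([558, 460, 0]) cube([46, 46, 378]);
translate([330, 682, 0]) cube([46, 46, 378]);
translate([558, 682, 0]) cube([46, 46, 378]);
translate([376, 460, 292]) cube([182, 46, 21]);
translate([376, 682, 292]) cube([182, 46, 21]);
translate([330, 506, 292]) cube([46, 176, 21]);
translate([558, 506, 292]) cube([46, 176, 21]);
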